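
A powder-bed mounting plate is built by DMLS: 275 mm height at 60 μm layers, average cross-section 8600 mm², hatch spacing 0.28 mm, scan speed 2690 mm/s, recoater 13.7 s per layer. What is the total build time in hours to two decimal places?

31.98 hours

Layers = ⌈275/0.06⌉ = 4584.
Hatch length per layer = 8600 / 0.28 = 30714.3 mm.
Per-layer scan time = 30714.3 / 2690, so 11.418 s.
Time per layer: 11.418 + 13.7 → 25.118 s.
4584 layers × 25.118 s/layer = 115140.912 s, i.e. 31.98 hours.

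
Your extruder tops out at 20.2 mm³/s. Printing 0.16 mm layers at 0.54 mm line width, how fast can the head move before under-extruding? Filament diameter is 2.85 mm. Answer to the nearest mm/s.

234 mm/s

A = 0.16 × 0.54 = 0.0864 mm².
Max speed = 20.2 / 0.0864 = 233.80 ≈ 234 mm/s.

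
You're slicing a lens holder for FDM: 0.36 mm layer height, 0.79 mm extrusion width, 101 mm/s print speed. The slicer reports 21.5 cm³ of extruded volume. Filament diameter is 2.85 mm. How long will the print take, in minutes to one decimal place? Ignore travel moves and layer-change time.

Extrusion cross-section = 0.36 × 0.79, so 0.2844 mm².
Toolpath length = 21.5 cm³ / 0.2844 mm² = 21500 / 0.2844 = 75597.7 mm.
Time extruding = 75597.7 / 101 = 748.5 s.
That's 748.5 s → 12.5 minutes.

12.5 minutes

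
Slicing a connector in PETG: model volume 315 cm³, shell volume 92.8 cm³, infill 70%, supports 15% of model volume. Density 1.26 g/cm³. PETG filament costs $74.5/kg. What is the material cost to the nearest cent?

Volume inside the shell = 315 − 92.8, so 222.2 cm³.
Deposited infill = 0.70 × 222.2 = 155.54 cm³.
Support = 0.15 × 315 = 47.25 cm³.
Total printed volume = 92.8 + 155.54 + 47.25 = 295.59 cm³.
Mass = 295.59 × 1.26 = 372.4434 g.
At $74.5/kg: 372.4434/1000 × 74.5 = $27.75.

$27.75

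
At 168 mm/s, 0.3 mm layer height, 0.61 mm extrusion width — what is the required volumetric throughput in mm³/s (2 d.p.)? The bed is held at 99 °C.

Extrusion cross-section = 0.3 × 0.61, so 0.183 mm².
Volumetric flow = 168 × 0.183 = 30.74 mm³/s.

30.74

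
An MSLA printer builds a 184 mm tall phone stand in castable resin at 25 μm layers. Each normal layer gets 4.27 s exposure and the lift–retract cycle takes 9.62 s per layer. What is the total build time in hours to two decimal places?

Layer count = ceil(184 / 0.025) = 7360.
Per-layer time = 4.27 + 9.62, so 13.89 s.
Build time: 7360 × 13.89 s = 102230.4 s, i.e. 28.40 hours.

28.40 hours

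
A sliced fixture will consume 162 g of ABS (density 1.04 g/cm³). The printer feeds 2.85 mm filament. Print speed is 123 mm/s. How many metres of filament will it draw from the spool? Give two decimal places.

24.42 m

Volume = 162 g / 1.04 g·cm⁻³ = 155.7692 cm³ = 155769.2 mm³.
A = π r² = π × 1.425² = 6.3794 mm².
Length = 155769.2 / 6.3794 = 24417.53 mm = 24.42 m.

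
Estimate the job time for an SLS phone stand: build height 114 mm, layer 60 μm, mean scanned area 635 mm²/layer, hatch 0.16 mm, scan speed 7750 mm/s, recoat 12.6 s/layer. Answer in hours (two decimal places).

6.92 hours

Layers = ⌈114/0.06⌉ = 1900.
Hatch length per layer: 635 / 0.16 → 3968.8 mm.
Laser time per layer = 3968.8 / 7750, so 0.5121 s.
Per-layer time: 0.5121 + 12.6 → 13.1121 s.
Total: 1900 × 13.1121 s = 24912.99 s → 6.92 hours.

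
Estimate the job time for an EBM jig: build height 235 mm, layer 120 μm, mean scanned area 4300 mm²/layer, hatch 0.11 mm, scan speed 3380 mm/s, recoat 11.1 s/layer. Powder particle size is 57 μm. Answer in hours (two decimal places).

Layer count = ceil(235 / 0.12) = 1959.
Per-layer scan distance = 4300 / 0.11 = 39090.9 mm.
Beam time per layer = 39090.9 / 3380 = 11.5654 s.
Time per layer = 11.5654 + 11.1, so 22.6654 s.
Total: 1959 × 22.6654 s = 44401.5186 s → 12.33 hours.

12.33 hours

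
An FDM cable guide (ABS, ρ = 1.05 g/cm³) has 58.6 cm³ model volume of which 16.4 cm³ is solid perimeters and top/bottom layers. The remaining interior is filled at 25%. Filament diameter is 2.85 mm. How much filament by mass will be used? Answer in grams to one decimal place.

28.3 g

Interior volume = 58.6 − 16.4, so 42.2 cm³.
Infill volume = 0.25 × 42.2, so 10.55 cm³.
Total printed volume: 16.4 + 10.55 → 26.95 cm³.
Mass = 26.95 × 1.05, so 28.2975 g.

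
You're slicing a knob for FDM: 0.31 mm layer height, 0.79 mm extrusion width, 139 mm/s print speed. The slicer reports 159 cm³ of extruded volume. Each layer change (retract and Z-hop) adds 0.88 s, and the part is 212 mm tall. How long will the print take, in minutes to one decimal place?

Bead cross-section = 0.31 × 0.79 = 0.2449 mm².
Toolpath length = 159 cm³ / 0.2449 mm² = 159000 / 0.2449 = 649244.6 mm.
Print-move time = 649244.6 / 139, so 4670.8 s.
Layer count = ceil(212 / 0.31) = 684.
Non-print overhead = 684 × 0.88, so 601.92 s.
Total = 4670.8 + 601.92 = 5272.72 s = 87.9 minutes.

87.9 minutes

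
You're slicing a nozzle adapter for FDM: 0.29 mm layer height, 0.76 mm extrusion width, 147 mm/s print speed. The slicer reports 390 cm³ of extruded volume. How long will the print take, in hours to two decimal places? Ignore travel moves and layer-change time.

3.34 hours

Line area = 0.29 × 0.76 = 0.2204 mm².
Total extruded path = 390000/0.2204 = 1769510 mm.
Print-move time = 1769510 / 147, so 12037.5 s.
12037.5 s = 3.34 hours.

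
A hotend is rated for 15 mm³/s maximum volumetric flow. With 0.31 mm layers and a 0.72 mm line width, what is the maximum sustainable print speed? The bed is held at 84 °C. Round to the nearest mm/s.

67 mm/s

Bead cross-section = 0.31 × 0.72 = 0.2232 mm².
Max speed = 15 / 0.2232 = 67.20 ≈ 67 mm/s.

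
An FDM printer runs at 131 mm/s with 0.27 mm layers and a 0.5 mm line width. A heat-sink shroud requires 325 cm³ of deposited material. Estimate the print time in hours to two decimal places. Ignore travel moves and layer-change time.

Line area = 0.27 × 0.5, so 0.135 mm².
Path length: 325000 mm³ / 0.135 mm² → 2407407.4 mm.
Print-move time: 2407407.4 / 131 → 18377.2 s.
18377.2 s = 5.10 hours.

5.10 hours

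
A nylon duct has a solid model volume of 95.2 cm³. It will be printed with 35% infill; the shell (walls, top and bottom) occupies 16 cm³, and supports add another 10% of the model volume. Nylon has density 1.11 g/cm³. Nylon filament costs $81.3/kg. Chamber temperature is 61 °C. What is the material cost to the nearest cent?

$4.80

Volume inside the shell = 95.2 − 16, so 79.2 cm³.
Deposited infill: 0.35 × 79.2 → 27.72 cm³.
Support: 0.10 × 95.2 → 9.52 cm³.
Total extruded = 16 + 27.72 + 9.52 = 53.24 cm³.
Mass: 53.24 × 1.11 → 59.0964 g.
Cost = 59.0964 g / 1000 × $81.3/kg = $4.80.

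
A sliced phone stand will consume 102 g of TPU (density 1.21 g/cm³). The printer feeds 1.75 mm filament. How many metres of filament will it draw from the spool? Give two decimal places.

35.05 m

Volume = 102 g / 1.21 g·cm⁻³ = 84.2975 cm³ = 84297.5 mm³.
A = π r² = π × 0.875² = 2.4053 mm².
Length = 84297.5 / 2.4053 = 35046.56 mm = 35.05 m.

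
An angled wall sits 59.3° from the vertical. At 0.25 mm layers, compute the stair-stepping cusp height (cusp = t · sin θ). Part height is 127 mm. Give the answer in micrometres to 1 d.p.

Cusp = layer height × sin(59.3°) = 0.25 × 0.8599 = 0.214975 mm = 215.0 μm.

215.0 μm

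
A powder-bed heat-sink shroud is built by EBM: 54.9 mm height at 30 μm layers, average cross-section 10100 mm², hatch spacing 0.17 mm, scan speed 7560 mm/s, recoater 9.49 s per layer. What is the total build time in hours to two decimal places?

Number of layers: 54.9 / 0.03 → 1830 (rounded up).
Per-layer scan distance: 10100 / 0.17 → 59411.8 mm.
Scan time per layer = 59411.8 / 7560 = 7.8587 s.
Per-layer time = 7.8587 + 9.49 = 17.3487 s.
Build time = 1830 × 17.3487 = 31748.121 s = 8.82 hours.

8.82 hours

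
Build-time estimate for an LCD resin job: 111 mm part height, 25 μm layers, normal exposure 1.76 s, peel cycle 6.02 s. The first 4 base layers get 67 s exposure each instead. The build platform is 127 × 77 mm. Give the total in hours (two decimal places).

9.67 hours

Number of layers: 111 / 0.025 → 4440 (rounded up).
Base layers = 4 × (67 + 6.02), so 292.08 s.
Normal layers = 4436 × (1.76 + 6.02) = 34512.08 s.
Sum: 292.08 + 34512.08 = 34804.16 s → 9.67 hours.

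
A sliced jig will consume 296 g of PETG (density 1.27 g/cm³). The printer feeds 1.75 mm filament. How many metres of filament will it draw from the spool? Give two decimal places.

96.90 m

Extruded volume: 296/1.27 = 233.0709 cm³ (233070.9 mm³).
Filament cross-section = π × (1.75/2)² = 2.4053 mm².
L = V/A = 233070.9/2.4053 = 96898.89 mm → 96.90 m.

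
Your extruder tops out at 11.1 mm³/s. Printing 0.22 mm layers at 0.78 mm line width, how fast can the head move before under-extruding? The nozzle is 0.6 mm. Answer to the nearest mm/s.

65 mm/s

A = 0.22 × 0.78, so 0.1716 mm².
Max speed = 11.1 / 0.1716 = 64.69 ≈ 65 mm/s.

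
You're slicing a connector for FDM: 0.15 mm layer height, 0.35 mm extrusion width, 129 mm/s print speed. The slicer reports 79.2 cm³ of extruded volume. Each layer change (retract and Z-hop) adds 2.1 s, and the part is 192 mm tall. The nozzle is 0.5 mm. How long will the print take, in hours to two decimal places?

4.00 hours

Extrusion cross-section = 0.15 × 0.35 = 0.0525 mm².
Total extruded path = 79200/0.0525 = 1508571.4 mm.
Time extruding = 1508571.4 / 129, so 11694.4 s.
Layer count = ceil(192 / 0.15) = 1280.
Non-print overhead: 1280 × 2.1 → 2688 s.
Total = 11694.4 + 2688 = 14382.4 s = 4.00 hours.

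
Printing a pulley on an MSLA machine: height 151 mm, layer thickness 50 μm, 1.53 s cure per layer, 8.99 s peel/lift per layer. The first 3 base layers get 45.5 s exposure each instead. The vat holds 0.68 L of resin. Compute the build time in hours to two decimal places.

Number of layers: 151 / 0.05 → 3020 (rounded up).
Bottom layers = 3 × (45.5 + 8.99) = 163.47 s.
Normal layers = 3017 × (1.53 + 8.99) = 31738.84 s.
Sum: 163.47 + 31738.84 = 31902.31 s → 8.86 hours.

8.86 hours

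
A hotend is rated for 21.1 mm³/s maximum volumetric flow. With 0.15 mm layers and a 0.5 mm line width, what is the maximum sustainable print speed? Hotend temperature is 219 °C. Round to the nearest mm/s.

281 mm/s

A: 0.15 × 0.5 → 0.075 mm².
Max speed = 21.1 / 0.075 = 281.33 ≈ 281 mm/s.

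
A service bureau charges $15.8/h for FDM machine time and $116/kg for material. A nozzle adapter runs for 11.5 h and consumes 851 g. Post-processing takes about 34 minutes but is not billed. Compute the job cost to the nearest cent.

$280.42

Time charge = 15.8 × 11.5 = $181.70.
Material cost: 116 × 851/1000 → $98.716.
Job cost: 181.70 + 98.716 = 280.416 ≈ $280.42.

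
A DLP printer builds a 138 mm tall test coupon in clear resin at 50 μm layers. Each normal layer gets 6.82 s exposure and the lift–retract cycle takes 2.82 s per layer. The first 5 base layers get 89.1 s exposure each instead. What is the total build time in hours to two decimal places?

Layer count = ceil(138 / 0.05) = 2760.
Burn-in layers = 5 × (89.1 + 2.82), so 459.6 s.
Remaining layers = 2755 × (6.82 + 2.82), so 26558.2 s.
Sum: 459.6 + 26558.2 = 27017.8 s → 7.50 hours.

7.50 hours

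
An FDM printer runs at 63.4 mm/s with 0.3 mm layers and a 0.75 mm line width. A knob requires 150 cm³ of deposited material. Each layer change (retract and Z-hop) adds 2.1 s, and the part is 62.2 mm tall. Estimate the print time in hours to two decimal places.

Line area = 0.3 × 0.75 = 0.225 mm².
Total extruded path = 150000/0.225 = 666666.7 mm.
Time extruding = 666666.7 / 63.4, so 10515.2 s.
Layers = ⌈62.2/0.3⌉ = 208.
Non-print overhead = 208 × 2.1, so 436.8 s.
Total = 10515.2 + 436.8 = 10952 s = 3.04 hours.

3.04 hours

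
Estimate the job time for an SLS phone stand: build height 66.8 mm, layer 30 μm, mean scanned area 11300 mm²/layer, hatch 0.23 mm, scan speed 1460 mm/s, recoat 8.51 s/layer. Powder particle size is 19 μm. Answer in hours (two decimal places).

26.08 hours

Layer count = ceil(66.8 / 0.03) = 2227.
Scan path per layer = 11300 / 0.23 = 49130.4 mm.
Laser time per layer = 49130.4 / 1460 = 33.651 s.
Time per layer = 33.651 + 8.51, so 42.161 s.
2227 layers × 42.161 s/layer = 93892.547 s, i.e. 26.08 hours.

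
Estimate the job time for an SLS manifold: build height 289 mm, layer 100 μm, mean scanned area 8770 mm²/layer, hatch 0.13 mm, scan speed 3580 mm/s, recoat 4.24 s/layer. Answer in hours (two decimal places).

18.53 hours

Layers = ⌈289/0.1⌉ = 2890.
Hatch length per layer = 8770 / 0.13 = 67461.5 mm.
Per-layer scan time = 67461.5 / 3580 = 18.844 s.
Time per layer: 18.844 + 4.24 → 23.084 s.
Build time = 2890 × 23.084 = 66712.76 s = 18.53 hours.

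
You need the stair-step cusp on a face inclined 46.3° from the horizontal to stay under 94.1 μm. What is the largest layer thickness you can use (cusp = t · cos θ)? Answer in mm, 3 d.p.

0.136 mm

t = h_c / cos θ = 0.0941 / 0.6909 = 0.136 mm.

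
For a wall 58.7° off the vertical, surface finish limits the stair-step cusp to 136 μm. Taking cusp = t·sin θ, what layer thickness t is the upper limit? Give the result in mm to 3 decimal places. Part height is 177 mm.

0.159 mm

t = h_c / sin θ = 0.136 / 0.8545 = 0.159 mm.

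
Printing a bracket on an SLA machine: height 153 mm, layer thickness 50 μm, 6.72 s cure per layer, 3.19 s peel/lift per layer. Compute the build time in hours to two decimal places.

8.42 hours

Number of layers: 153 / 0.05 → 3060 (rounded up).
Each layer takes: 6.72 + 3.19 → 9.91 s.
Total = 3060 × 9.91 = 30324.6 s = 8.42 hours.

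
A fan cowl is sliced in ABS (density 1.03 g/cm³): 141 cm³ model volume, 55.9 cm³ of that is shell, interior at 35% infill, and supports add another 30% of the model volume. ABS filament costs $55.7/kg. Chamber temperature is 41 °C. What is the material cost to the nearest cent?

Volume inside the shell = 141 − 55.9 = 85.1 cm³.
Deposited infill: 0.35 × 85.1 → 29.785 cm³.
Support = 0.30 × 141 = 42.3 cm³.
Deposited volume = 55.9 + 29.785 + 42.3, so 127.985 cm³.
Mass = 127.985 × 1.03, so 131.82455 g.
Cost = 131.82455 g / 1000 × $55.7/kg = $7.34.

$7.34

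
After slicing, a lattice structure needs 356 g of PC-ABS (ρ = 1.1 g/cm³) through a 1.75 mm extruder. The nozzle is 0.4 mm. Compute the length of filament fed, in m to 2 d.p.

Extruded volume: 356/1.1 = 323.6364 cm³ (323636.4 mm³).
Cross-section of 1.75 mm filament: π·(1.75/2)² = 2.4053 mm².
L = V/A = 323636.4/2.4053 = 134551.37 mm → 134.55 m.

134.55 m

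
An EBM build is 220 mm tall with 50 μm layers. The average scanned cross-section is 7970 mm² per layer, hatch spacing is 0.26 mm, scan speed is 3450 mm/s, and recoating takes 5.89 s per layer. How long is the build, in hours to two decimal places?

18.06 hours

Number of layers: 220 / 0.05 → 4400 (rounded up).
Per-layer scan distance: 7970 / 0.26 → 30653.8 mm.
Per-layer scan time = 30653.8 / 3450, so 8.8852 s.
Layer cycle = 8.8852 + 5.89, so 14.7752 s.
Build time = 4400 × 14.7752 = 65010.88 s = 18.06 hours.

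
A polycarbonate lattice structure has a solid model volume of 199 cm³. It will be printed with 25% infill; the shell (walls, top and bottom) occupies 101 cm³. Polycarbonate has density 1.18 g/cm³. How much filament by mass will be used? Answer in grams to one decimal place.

148.1 g

Volume inside the shell = 199 − 101 = 98 cm³.
Infill volume = 0.25 × 98 = 24.5 cm³.
Deposited volume: 101 + 24.5 → 125.5 cm³.
Mass = 125.5 × 1.18 = 148.09 g.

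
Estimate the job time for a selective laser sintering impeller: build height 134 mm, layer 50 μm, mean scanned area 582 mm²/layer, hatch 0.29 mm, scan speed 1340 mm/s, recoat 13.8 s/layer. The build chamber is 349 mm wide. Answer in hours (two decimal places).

Number of layers: 134 / 0.05 → 2680 (rounded up).
Scan path per layer = 582 / 0.29 = 2006.9 mm.
Laser time per layer = 2006.9 / 1340, so 1.4977 s.
Per-layer time = 1.4977 + 13.8, so 15.2977 s.
Total: 2680 × 15.2977 s = 40997.836 s → 11.39 hours.

11.39 hours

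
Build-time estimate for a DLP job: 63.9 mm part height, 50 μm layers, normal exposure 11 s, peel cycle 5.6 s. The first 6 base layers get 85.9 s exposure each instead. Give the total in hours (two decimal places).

Layers = ⌈63.9/0.05⌉ = 1278.
Base layers: 6 × (85.9 + 5.6) → 549 s.
Remaining layers = 1272 × (11 + 5.6), so 21115.2 s.
Total = 549 + 21115.2 = 21664.2 s = 6.02 hours.

6.02 hours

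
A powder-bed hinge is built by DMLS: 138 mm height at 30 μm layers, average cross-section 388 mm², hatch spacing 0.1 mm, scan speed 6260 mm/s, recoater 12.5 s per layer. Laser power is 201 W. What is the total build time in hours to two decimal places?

Number of layers: 138 / 0.03 → 4600 (rounded up).
Hatch length per layer: 388 / 0.1 → 3880 mm.
Laser time per layer = 3880 / 6260, so 0.6198 s.
Per-layer time: 0.6198 + 12.5 → 13.1198 s.
Total: 4600 × 13.1198 s = 60351.08 s → 16.76 hours.

16.76 hours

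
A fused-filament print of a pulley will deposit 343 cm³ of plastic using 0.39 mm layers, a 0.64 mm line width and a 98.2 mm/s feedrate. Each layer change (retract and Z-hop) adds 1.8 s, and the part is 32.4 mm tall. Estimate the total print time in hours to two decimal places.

3.93 hours

Line area = 0.39 × 0.64 = 0.2496 mm².
Total extruded path = 343000/0.2496 = 1374198.7 mm.
Time extruding: 1374198.7 / 98.2 → 13993.9 s.
Number of layers: 32.4 / 0.39 → 84 (rounded up).
Non-print overhead = 84 × 1.8, so 151.2 s.
Altogether 13993.9 + 151.2 = 14145.1 s, i.e. 3.93 hours.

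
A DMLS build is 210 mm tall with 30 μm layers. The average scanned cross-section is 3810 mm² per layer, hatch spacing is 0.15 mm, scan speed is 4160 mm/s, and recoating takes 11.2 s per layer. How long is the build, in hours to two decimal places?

33.65 hours

Layers = ⌈210/0.03⌉ = 7000.
Hatch length per layer: 3810 / 0.15 → 25400 mm.
Per-layer scan time: 25400 / 4160 → 6.1058 s.
Per-layer time: 6.1058 + 11.2 → 17.3058 s.
Total: 7000 × 17.3058 s = 121140.6 s → 33.65 hours.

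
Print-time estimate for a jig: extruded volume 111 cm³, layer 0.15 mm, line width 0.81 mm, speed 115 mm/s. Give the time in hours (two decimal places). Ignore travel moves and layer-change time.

2.21 hours

Line area: 0.15 × 0.81 → 0.1215 mm².
Toolpath length = 111 cm³ / 0.1215 mm² = 111000 / 0.1215 = 913580.2 mm.
Time extruding = 913580.2 / 115, so 7944.2 s.
In the requested units: 7944.2 s = 2.21 hours.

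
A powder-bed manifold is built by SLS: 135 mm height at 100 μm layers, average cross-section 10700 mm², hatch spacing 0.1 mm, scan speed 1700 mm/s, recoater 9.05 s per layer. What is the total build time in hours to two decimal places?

27.00 hours

Number of layers: 135 / 0.1 → 1350 (rounded up).
Hatch length per layer = 10700 / 0.1, so 107000 mm.
Scan time per layer: 107000 / 1700 → 62.9412 s.
Layer cycle = 62.9412 + 9.05, so 71.9912 s.
1350 layers × 71.9912 s/layer = 97188.12 s, i.e. 27.00 hours.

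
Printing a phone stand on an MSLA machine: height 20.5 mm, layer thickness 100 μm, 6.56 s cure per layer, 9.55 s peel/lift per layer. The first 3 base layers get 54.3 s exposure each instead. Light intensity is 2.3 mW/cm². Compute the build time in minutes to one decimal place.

Number of layers: 20.5 / 0.1 → 205 (rounded up).
Burn-in layers = 3 × (54.3 + 9.55), so 191.55 s.
Regular layers: 202 × (6.56 + 9.55) → 3254.22 s.
Total = 191.55 + 3254.22 = 3445.77 s = 57.4 minutes.

57.4 minutes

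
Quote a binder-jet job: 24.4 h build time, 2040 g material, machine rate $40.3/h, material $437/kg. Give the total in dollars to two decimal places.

$1874.80

Machine-time cost = 40.3 × 24.4, so $983.32.
Feedstock cost = 437 × 2040/1000, so $891.48.
Total = 983.32 + 891.48 = $1874.80.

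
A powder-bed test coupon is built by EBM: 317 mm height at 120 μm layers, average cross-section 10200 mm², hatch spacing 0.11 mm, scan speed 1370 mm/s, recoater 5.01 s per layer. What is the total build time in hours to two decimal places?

Layers = ⌈317/0.12⌉ = 2642.
Per-layer scan distance: 10200 / 0.11 → 92727.3 mm.
Beam time per layer: 92727.3 / 1370 → 67.6842 s.
Layer cycle = 67.6842 + 5.01, so 72.6942 s.
2642 layers × 72.6942 s/layer = 192058.0764 s, i.e. 53.35 hours.

53.35 hours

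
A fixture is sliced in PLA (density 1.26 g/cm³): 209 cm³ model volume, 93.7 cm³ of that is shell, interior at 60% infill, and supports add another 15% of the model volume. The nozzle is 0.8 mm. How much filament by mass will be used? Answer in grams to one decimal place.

244.7 g

Interior volume = 209 − 93.7, so 115.3 cm³.
Deposited infill = 0.60 × 115.3 = 69.18 cm³.
Support = 0.15 × 209, so 31.35 cm³.
Deposited volume = 93.7 + 69.18 + 31.35 = 194.23 cm³.
Mass = 194.23 × 1.26, so 244.7298 g.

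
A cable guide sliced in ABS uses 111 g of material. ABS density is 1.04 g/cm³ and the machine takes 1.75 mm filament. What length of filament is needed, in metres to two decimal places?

Extruded volume: 111/1.04 = 106.7308 cm³ (106730.8 mm³).
A = π r² = π × 0.875² = 2.4053 mm².
L = V/A = 106730.8/2.4053 = 44373.18 mm → 44.37 m.

44.37 m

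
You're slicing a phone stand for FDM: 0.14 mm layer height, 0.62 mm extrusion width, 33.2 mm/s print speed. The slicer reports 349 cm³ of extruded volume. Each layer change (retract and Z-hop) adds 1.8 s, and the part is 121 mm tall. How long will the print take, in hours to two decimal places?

Bead cross-section: 0.14 × 0.62 → 0.0868 mm².
Path length: 349000 mm³ / 0.0868 mm² → 4020737.3 mm.
Extrusion time: 4020737.3 / 33.2 → 121106.5 s.
Layer count = ceil(121 / 0.14) = 865.
Layer-change overhead: 865 × 1.8 → 1557 s.
Altogether 121106.5 + 1557 = 122663.5 s, i.e. 34.07 hours.

34.07 hours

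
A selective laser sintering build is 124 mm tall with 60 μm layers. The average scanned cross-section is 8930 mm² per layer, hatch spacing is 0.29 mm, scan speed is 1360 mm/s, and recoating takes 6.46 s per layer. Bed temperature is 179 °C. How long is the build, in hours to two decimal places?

16.71 hours

Layers = ⌈124/0.06⌉ = 2067.
Per-layer scan distance = 8930 / 0.29 = 30793.1 mm.
Per-layer scan time: 30793.1 / 1360 → 22.642 s.
Time per layer = 22.642 + 6.46, so 29.102 s.
Build time = 2067 × 29.102 = 60153.834 s = 16.71 hours.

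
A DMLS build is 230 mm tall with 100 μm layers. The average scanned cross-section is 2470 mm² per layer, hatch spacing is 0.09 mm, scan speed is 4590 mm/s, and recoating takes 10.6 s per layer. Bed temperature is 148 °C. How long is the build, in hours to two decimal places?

10.59 hours

Number of layers: 230 / 0.1 → 2300 (rounded up).
Per-layer scan distance = 2470 / 0.09, so 27444.4 mm.
Scan time per layer: 27444.4 / 4590 → 5.9792 s.
Layer cycle: 5.9792 + 10.6 → 16.5792 s.
Build time = 2300 × 16.5792 = 38132.16 s = 10.59 hours.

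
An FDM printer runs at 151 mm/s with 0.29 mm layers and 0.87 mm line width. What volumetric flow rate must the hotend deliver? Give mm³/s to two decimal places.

38.10

A = 0.29 × 0.87, so 0.2523 mm².
Volumetric flow = 151 × 0.2523 = 38.10 mm³/s.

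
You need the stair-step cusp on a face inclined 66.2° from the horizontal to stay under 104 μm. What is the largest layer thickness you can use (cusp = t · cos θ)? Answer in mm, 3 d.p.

0.258 mm

cos(66.2°) = 0.4035; t_max = 0.104/0.4035 = 0.258 mm.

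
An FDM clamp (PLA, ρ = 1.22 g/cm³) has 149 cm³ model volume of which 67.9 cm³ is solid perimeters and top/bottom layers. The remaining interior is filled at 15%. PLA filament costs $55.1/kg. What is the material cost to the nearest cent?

$5.38

Infill region = 149 − 67.9 = 81.1 cm³.
Infill volume: 0.15 × 81.1 → 12.165 cm³.
Total printed volume = 67.9 + 12.165, so 80.065 cm³.
Mass = 80.065 × 1.22 = 97.6793 g.
At $55.1/kg: 97.6793/1000 × 55.1 = $5.38.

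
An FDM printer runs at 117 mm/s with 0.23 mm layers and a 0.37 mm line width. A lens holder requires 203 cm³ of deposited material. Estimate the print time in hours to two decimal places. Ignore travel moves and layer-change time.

Bead cross-section = 0.23 × 0.37 = 0.0851 mm².
Total extruded path = 203000/0.0851 = 2385428.9 mm.
Time extruding: 2385428.9 / 117 → 20388.3 s.
That's 20388.3 s → 5.66 hours.

5.66 hours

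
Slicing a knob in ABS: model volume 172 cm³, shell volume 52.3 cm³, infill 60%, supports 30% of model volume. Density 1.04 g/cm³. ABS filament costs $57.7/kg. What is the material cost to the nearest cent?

Interior volume: 172 − 52.3 → 119.7 cm³.
Infill deposited = 0.60 × 119.7, so 71.82 cm³.
Support = 0.30 × 172, so 51.6 cm³.
Total extruded = 52.3 + 71.82 + 51.6, so 175.72 cm³.
Mass = 175.72 × 1.04 = 182.7488 g.
At $57.7/kg: 182.7488/1000 × 57.7 = $10.54.

$10.54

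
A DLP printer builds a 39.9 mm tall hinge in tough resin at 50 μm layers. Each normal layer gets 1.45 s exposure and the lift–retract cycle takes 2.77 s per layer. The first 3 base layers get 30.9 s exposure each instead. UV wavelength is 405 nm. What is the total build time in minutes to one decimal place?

Number of layers: 39.9 / 0.05 → 798 (rounded up).
Base layers = 3 × (30.9 + 2.77), so 101.01 s.
Normal layers = 795 × (1.45 + 2.77) = 3354.9 s.
Sum: 101.01 + 3354.9 = 3455.91 s → 57.6 minutes.

57.6 minutes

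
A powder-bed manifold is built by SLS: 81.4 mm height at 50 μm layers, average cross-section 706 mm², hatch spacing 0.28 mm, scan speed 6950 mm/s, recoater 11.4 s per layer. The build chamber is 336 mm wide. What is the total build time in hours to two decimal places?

Number of layers: 81.4 / 0.05 → 1628 (rounded up).
Hatch length per layer: 706 / 0.28 → 2521.4 mm.
Scan time per layer: 2521.4 / 6950 → 0.3628 s.
Per-layer time = 0.3628 + 11.4, so 11.7628 s.
1628 layers × 11.7628 s/layer = 19149.8384 s, i.e. 5.32 hours.

5.32 hours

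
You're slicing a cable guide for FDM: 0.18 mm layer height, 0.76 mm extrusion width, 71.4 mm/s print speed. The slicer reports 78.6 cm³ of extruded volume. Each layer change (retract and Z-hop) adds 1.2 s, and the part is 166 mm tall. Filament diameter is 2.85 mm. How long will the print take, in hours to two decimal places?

2.54 hours

Bead cross-section: 0.18 × 0.76 → 0.1368 mm².
Path length: 78600 mm³ / 0.1368 mm² → 574561.4 mm.
Extrusion time: 574561.4 / 71.4 → 8047.1 s.
Layers = ⌈166/0.18⌉ = 923.
Layer-change overhead: 923 × 1.2 → 1107.6 s.
Total = 8047.1 + 1107.6 = 9154.7 s = 2.54 hours.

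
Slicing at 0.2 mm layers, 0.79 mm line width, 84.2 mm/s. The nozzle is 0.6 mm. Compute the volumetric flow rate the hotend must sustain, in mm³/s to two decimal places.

A = 0.2 × 0.79, so 0.158 mm².
Volumetric flow = 84.2 × 0.158 = 13.30 mm³/s.

13.30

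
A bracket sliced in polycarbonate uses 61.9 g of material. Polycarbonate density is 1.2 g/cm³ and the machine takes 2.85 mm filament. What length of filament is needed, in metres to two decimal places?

Volume = 61.9 g / 1.2 g·cm⁻³ = 51.5833 cm³ = 51583.3 mm³.
Cross-section of 2.85 mm filament: π·(2.85/2)² = 6.3794 mm².
Length = 51583.3 / 6.3794 = 8085.92 mm = 8.09 m.

8.09 m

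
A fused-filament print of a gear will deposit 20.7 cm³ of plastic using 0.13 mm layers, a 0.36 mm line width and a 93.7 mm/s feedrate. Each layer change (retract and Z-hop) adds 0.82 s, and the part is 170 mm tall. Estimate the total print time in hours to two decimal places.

Line area = 0.13 × 0.36 = 0.0468 mm².
Toolpath length = 20.7 cm³ / 0.0468 mm² = 20700 / 0.0468 = 442307.7 mm.
Time extruding = 442307.7 / 93.7 = 4720.5 s.
Layers = ⌈170/0.13⌉ = 1308.
Z-hop total = 1308 × 0.82, so 1072.56 s.
Total = 4720.5 + 1072.56 = 5793.06 s = 1.61 hours.

1.61 hours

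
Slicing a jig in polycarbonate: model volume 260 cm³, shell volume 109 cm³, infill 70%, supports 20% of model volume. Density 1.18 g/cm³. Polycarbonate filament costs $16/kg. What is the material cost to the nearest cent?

$5.04

Infill region = 260 − 109 = 151 cm³.
Deposited infill = 0.70 × 151, so 105.7 cm³.
Support: 0.20 × 260 → 52 cm³.
Total printed volume = 109 + 105.7 + 52 = 266.7 cm³.
Mass = 266.7 × 1.18, so 314.706 g.
Cost = 314.706 g / 1000 × $16/kg = $5.04.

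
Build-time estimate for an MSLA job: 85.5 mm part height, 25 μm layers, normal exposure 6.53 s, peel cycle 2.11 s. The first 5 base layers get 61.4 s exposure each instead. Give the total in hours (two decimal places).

8.28 hours

Number of layers: 85.5 / 0.025 → 3420 (rounded up).
Bottom layers = 5 × (61.4 + 2.11), so 317.55 s.
Normal layers = 3415 × (6.53 + 2.11), so 29505.6 s.
Sum: 317.55 + 29505.6 = 29823.15 s → 8.28 hours.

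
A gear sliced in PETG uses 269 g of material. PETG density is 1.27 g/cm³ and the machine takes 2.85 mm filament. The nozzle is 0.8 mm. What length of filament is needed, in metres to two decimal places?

33.20 m

Extruded volume: 269/1.27 = 211.811 cm³ (211811 mm³).
Filament cross-section = π × (2.85/2)² = 6.3794 mm².
Length = 211811 / 6.3794 = 33202.34 mm = 33.20 m.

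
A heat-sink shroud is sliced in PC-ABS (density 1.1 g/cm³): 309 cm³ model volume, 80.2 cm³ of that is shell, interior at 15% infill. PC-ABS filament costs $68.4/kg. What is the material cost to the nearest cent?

$8.62

Volume inside the shell = 309 − 80.2, so 228.8 cm³.
Infill volume = 0.15 × 228.8, so 34.32 cm³.
Total printed volume: 80.2 + 34.32 → 114.52 cm³.
Mass = 114.52 × 1.1 = 125.972 g.
Cost = 125.972 g / 1000 × $68.4/kg = $8.62.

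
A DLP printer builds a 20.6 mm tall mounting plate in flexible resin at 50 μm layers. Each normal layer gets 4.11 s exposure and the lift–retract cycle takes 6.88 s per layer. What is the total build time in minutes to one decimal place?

Number of layers: 20.6 / 0.05 → 412 (rounded up).
Each layer takes = 4.11 + 6.88 = 10.99 s.
Build time: 412 × 10.99 s = 4527.88 s, i.e. 75.5 minutes.

75.5 minutes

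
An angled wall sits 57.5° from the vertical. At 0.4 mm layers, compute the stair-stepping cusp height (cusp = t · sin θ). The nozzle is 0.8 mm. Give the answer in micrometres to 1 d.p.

Cusp = layer height × sin(57.5°) = 0.4 × 0.8434 = 0.33736 mm = 337.4 μm.

337.4 μm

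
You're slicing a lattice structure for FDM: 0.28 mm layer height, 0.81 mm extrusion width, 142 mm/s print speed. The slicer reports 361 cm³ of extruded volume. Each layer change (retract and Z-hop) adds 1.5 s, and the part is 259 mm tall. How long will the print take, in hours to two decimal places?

3.50 hours

Bead cross-section: 0.28 × 0.81 → 0.2268 mm².
Total extruded path = 361000/0.2268 = 1591710.8 mm.
Extrusion time: 1591710.8 / 142 → 11209.2 s.
Layer count = ceil(259 / 0.28) = 925.
Z-hop total: 925 × 1.5 → 1387.5 s.
Total = 11209.2 + 1387.5 = 12596.7 s = 3.50 hours.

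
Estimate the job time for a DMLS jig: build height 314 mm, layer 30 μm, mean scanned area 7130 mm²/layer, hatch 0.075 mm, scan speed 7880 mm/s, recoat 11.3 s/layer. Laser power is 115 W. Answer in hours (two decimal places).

67.93 hours

Layer count = ceil(314 / 0.03) = 10467.
Scan path per layer: 7130 / 0.075 → 95066.7 mm.
Per-layer scan time: 95066.7 / 7880 → 12.0643 s.
Time per layer: 12.0643 + 11.3 → 23.3643 s.
Build time = 10467 × 23.3643 = 244554.1281 s = 67.93 hours.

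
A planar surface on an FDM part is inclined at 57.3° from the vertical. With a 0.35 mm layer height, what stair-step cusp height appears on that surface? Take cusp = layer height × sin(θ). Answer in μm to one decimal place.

h_c = t·sin θ = 0.35 × 0.8415 = 0.294525 mm (294.5 μm).

294.5 μm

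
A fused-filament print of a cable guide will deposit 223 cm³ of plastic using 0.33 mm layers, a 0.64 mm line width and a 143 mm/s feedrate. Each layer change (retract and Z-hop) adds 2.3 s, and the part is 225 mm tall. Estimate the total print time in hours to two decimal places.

Line area: 0.33 × 0.64 → 0.2112 mm².
Total extruded path = 223000/0.2112 = 1055871.2 mm.
Time extruding = 1055871.2 / 143 = 7383.7 s.
Layer count = ceil(225 / 0.33) = 682.
Layer-change overhead: 682 × 2.3 → 1568.6 s.
Total = 7383.7 + 1568.6 = 8952.3 s = 2.49 hours.

2.49 hours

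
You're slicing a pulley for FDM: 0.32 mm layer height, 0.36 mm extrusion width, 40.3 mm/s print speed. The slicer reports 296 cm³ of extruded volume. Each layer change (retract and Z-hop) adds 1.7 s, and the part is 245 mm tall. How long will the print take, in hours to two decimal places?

Bead cross-section = 0.32 × 0.36, so 0.1152 mm².
Path length: 296000 mm³ / 0.1152 mm² → 2569444.4 mm.
Extrusion time = 2569444.4 / 40.3 = 63757.9 s.
Layers = ⌈245/0.32⌉ = 766.
Layer-change overhead = 766 × 1.7, so 1302.2 s.
Altogether 63757.9 + 1302.2 = 65060.1 s, i.e. 18.07 hours.

18.07 hours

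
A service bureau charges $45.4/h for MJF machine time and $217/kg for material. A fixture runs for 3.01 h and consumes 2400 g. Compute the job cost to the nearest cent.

$657.45

Time charge = 45.4 × 3.01 = $136.654.
Material cost: 217 × 2400/1000 → $520.80.
Job cost: 136.654 + 520.80 = 657.454 ≈ $657.45.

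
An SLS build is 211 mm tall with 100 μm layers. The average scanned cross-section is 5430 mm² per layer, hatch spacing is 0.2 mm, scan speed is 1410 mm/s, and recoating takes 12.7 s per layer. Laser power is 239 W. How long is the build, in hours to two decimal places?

Layer count = ceil(211 / 0.1) = 2110.
Per-layer scan distance = 5430 / 0.2, so 27150 mm.
Laser time per layer = 27150 / 1410 = 19.2553 s.
Layer cycle: 19.2553 + 12.7 → 31.9553 s.
Total: 2110 × 31.9553 s = 67425.683 s → 18.73 hours.

18.73 hours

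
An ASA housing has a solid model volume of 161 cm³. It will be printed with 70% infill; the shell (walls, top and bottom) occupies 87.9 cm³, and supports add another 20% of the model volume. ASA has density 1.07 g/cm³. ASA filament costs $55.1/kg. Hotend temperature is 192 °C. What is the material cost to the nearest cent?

$10.10

Infill region: 161 − 87.9 → 73.1 cm³.
Infill deposited = 0.70 × 73.1, so 51.17 cm³.
Support = 0.20 × 161, so 32.2 cm³.
Total extruded: 87.9 + 51.17 + 32.2 → 171.27 cm³.
Mass: 171.27 × 1.07 → 183.2589 g.
Cost = 183.2589 g / 1000 × $55.1/kg = $10.10.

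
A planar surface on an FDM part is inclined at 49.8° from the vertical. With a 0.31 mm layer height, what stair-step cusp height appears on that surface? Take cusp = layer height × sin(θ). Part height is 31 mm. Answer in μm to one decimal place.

h_c = t·sin θ = 0.31 × 0.7638 = 0.236778 mm (236.8 μm).

236.8 μm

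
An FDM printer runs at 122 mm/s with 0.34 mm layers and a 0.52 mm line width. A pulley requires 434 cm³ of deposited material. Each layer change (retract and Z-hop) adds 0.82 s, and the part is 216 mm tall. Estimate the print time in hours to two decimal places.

5.73 hours

Bead cross-section = 0.34 × 0.52, so 0.1768 mm².
Toolpath length = 434 cm³ / 0.1768 mm² = 434000 / 0.1768 = 2454751.1 mm.
Time extruding = 2454751.1 / 122, so 20120.9 s.
Layer count = ceil(216 / 0.34) = 636.
Layer-change overhead: 636 × 0.82 → 521.52 s.
Total = 20120.9 + 521.52 = 20642.42 s = 5.73 hours.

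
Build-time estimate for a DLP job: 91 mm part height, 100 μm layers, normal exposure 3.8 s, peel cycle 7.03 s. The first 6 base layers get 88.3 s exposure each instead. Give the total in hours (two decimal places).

Number of layers: 91 / 0.1 → 910 (rounded up).
Base layers: 6 × (88.3 + 7.03) → 571.98 s.
Regular layers = 904 × (3.8 + 7.03), so 9790.32 s.
Sum: 571.98 + 9790.32 = 10362.3 s → 2.88 hours.

2.88 hours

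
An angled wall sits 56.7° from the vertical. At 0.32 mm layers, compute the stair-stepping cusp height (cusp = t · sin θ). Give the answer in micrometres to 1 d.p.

sin(56.7°) = 0.8358, so cusp = 0.32 × 0.8358 = 0.267456 mm → 267.5 μm.

267.5 μm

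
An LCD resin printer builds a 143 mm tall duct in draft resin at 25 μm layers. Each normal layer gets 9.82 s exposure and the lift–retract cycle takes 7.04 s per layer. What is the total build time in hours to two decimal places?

Number of layers: 143 / 0.025 → 5720 (rounded up).
Per-layer time = 9.82 + 7.04, so 16.86 s.
Build time: 5720 × 16.86 s = 96439.2 s, i.e. 26.79 hours.

26.79 hours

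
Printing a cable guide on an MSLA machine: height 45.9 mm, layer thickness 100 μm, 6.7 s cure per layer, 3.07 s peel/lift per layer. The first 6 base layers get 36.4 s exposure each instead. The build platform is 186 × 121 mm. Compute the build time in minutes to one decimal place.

77.7 minutes

Layers = ⌈45.9/0.1⌉ = 459.
Burn-in layers: 6 × (36.4 + 3.07) → 236.82 s.
Normal layers: 453 × (6.7 + 3.07) → 4425.81 s.
Sum: 236.82 + 4425.81 = 4662.63 s → 77.7 minutes.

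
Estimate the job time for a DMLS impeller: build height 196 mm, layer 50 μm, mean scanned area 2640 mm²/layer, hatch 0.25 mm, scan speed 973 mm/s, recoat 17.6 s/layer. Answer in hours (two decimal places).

Layers = ⌈196/0.05⌉ = 3920.
Per-layer scan distance: 2640 / 0.25 → 10560 mm.
Scan time per layer: 10560 / 973 → 10.853 s.
Per-layer time: 10.853 + 17.6 → 28.453 s.
Total: 3920 × 28.453 s = 111535.76 s → 30.98 hours.

30.98 hours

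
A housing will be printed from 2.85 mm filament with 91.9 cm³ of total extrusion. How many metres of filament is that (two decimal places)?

14.41 m

Filament cross-section = π × (2.85/2)² = 6.3794 mm².
L = 91900 mm³ / 6.3794 mm² = 14405.74 mm, i.e. 14.41 m.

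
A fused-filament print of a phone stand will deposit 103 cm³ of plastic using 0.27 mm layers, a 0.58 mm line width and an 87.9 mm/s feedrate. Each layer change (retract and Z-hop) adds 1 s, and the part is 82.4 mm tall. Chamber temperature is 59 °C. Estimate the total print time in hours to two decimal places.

2.16 hours

Bead cross-section = 0.27 × 0.58 = 0.1566 mm².
Total extruded path = 103000/0.1566 = 657726.7 mm.
Time extruding: 657726.7 / 87.9 → 7482.7 s.
Layer count = ceil(82.4 / 0.27) = 306.
Z-hop total: 306 × 1 → 306 s.
Altogether 7482.7 + 306 = 7788.7 s, i.e. 2.16 hours.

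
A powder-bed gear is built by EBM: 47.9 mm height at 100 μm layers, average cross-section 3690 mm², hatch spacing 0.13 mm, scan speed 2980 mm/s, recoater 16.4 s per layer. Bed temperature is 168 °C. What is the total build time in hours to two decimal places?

3.45 hours

Layers = ⌈47.9/0.1⌉ = 479.
Hatch length per layer: 3690 / 0.13 → 28384.6 mm.
Scan time per layer: 28384.6 / 2980 → 9.525 s.
Layer cycle = 9.525 + 16.4 = 25.925 s.
479 layers × 25.925 s/layer = 12418.075 s, i.e. 3.45 hours.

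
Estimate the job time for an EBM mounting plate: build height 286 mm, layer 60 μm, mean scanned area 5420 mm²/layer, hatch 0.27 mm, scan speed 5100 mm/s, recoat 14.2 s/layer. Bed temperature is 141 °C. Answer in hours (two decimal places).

24.02 hours

Layers = ⌈286/0.06⌉ = 4767.
Per-layer scan distance = 5420 / 0.27, so 20074.1 mm.
Beam time per layer = 20074.1 / 5100, so 3.9361 s.
Layer cycle: 3.9361 + 14.2 → 18.1361 s.
Total: 4767 × 18.1361 s = 86454.7887 s → 24.02 hours.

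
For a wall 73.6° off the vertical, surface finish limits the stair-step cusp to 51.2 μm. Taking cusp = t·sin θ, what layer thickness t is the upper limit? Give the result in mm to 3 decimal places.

0.053 mm

t = h_c / sin θ = 0.0512 / 0.9593 = 0.053 mm.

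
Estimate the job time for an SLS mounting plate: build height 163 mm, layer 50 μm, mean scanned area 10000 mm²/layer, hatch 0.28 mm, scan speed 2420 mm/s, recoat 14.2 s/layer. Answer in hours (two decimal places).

26.22 hours

Layers = ⌈163/0.05⌉ = 3260.
Per-layer scan distance = 10000 / 0.28, so 35714.3 mm.
Per-layer scan time: 35714.3 / 2420 → 14.758 s.
Time per layer: 14.758 + 14.2 → 28.958 s.
3260 layers × 28.958 s/layer = 94403.08 s, i.e. 26.22 hours.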